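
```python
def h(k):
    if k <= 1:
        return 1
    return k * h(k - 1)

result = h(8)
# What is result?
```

h(8) = 8 * 7 * 6 * 5 * 4 * 3 * 2 * 1 = 40320

Answer: 40320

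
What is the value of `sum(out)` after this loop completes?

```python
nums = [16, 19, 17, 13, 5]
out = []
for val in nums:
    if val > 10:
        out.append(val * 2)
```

Sum of doubled values > 10
`out` takes the values: [] → [32] → [32, 38] → [32, 38, 34] → [32, 38, 34, 26]
So `sum(out)` = 130

Answer: 130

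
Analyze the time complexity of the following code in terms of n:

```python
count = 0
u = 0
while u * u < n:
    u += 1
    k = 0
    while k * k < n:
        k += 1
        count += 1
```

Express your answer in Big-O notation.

Each loop level contributes: √n × √n. Multiplying the contributions gives O(n).

Answer: O(n)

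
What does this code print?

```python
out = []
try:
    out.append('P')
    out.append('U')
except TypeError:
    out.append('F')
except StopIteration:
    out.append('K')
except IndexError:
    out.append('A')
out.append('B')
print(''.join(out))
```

Execution trace: 'P' (try body) → 'U' (try body, no exception) → 'B' (after the try/except). Output: PUB

Answer: PUB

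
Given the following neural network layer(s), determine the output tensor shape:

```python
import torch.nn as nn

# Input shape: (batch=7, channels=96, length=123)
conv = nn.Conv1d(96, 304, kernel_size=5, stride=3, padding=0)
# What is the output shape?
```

Input: (7, 96, 123) -> Output: (7, 304, 40)

Answer: (7, 304, 40)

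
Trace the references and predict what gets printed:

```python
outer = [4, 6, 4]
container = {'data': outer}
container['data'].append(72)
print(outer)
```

Key concept: dict holds reference to list.
Step by step:
`outer = [4, 6, 4]` → outer = [4, 6, 4]
`container = {'data': outer}` → container = {'data': [4, 6, 4]}
`container['data'].append(72)` → outer = [4, 6, 4, 72]; container = {'data': [4, 6, 4, 72]}
`print(outer)` → prints [4, 6, 4, 72]

Answer: [4, 6, 4, 72]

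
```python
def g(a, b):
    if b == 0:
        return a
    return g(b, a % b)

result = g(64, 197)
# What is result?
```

g(64, 197) -> g(197, 64) -> g(64, 5) -> g(5, 4) -> g(4, 1) -> g(1, 0) -> 1

Answer: 1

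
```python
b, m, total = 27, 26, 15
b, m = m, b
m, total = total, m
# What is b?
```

Trace:
`b, m, total = 27, 26, 15` → b = 27; m = 26; total = 15
`b, m = m, b` → b = 26; m = 27
`m, total = total, m` → m = 15; total = 27
So b = 26

Answer: 26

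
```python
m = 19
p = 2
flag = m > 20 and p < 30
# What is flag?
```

Trace:
`m = 19` → m = 19
`p = 2` → p = 2
`flag = m > 20 and p < 30` → flag = False
So flag = False

Answer: False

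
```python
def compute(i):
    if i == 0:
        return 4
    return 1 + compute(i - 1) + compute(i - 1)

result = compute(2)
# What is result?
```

compute(i) = 1 + 2·compute(i-1), compute(0)=4. Closed form: (4+1)·2^2 - 1 = 19.

Answer: 19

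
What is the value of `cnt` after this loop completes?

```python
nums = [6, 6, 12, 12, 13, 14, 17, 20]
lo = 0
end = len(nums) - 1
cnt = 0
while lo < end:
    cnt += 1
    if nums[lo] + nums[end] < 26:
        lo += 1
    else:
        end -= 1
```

Steps to find pair summing to 26
`cnt` takes the values: 0 → 1 → 2 → 3 → 4 → 5 → 6 → 7

Answer: 7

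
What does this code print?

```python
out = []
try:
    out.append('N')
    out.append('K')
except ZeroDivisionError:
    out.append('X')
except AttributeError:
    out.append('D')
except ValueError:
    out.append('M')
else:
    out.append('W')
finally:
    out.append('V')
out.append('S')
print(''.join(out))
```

Execution trace: 'N' (try body) → 'K' (try body, no exception) → 'W' (else) → 'V' (finally) → 'S' (after the try/except). Output: NKWVS

Answer: NKWVS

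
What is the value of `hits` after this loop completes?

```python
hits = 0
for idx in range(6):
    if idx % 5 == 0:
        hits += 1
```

Count numbers divisible by 5 in range(6)
`hits` takes the values: 0 → 1 → 2

Answer: 2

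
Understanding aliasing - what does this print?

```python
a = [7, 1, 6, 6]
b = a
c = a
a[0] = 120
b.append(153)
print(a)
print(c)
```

Key concept: multiple aliases.
Step by step:
`a = [7, 1, 6, 6]` → a = [7, 1, 6, 6]
`b = a` → b = [7, 1, 6, 6] (same object as a)
`c = a` → c = [7, 1, 6, 6] (same object as a, b)
`a[0] = 120` → a = [120, 1, 6, 6] (same object as b, c); b = [120, 1, 6, 6] (same object as a, c); c = [120, 1, 6, 6] (same object as a, b)
`b.append(153)` → a = [120, 1, 6, 6, 153] (same object as b, c); b = [120, 1, 6, 6, 153] (same object as a, c); c = [120, 1, 6, 6, 153] (same object as a, b)
`print(a)` → prints [120, 1, 6, 6, 153]
`print(c)` → prints [120, 1, 6, 6, 153]

Answer:
[120, 1, 6, 6, 153]
[120, 1, 6, 6, 153]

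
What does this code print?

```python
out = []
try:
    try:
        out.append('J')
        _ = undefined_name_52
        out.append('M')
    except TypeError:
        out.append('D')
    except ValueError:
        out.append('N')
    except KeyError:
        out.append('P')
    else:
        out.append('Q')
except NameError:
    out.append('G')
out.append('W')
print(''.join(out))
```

Execution trace: 'J' (inner try body) → 'G' (outer except NameError) → 'W' (after the try/except). Output: JGW

Answer: JGW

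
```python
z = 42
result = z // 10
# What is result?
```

Trace:
`z = 42` → z = 42
`result = z // 10` → result = 4
So result = 4

Answer: 4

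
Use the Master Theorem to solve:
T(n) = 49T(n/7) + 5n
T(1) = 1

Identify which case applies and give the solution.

a=49, b=7, f(n)=5n. log_7(49) = 2. Since c=1 < 2, Case 1 applies: T(n) = Θ(n^log_b(a)) = O(n^2).

Answer: O(n^2) - Case 1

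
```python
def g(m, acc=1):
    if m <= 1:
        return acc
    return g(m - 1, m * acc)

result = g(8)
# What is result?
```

Accumulator trace (n, acc): (8, 1) -> (7, 8) -> (6, 56) -> (5, 336) -> (4, 1680) -> (3, 6720) -> (2, 20160) -> (1, 40320) -> return 40320

Answer: 40320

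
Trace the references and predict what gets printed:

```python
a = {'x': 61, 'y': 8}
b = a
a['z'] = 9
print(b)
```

Key concept: dict aliasing.
Step by step:
`a = {'x': 61, 'y': 8}` → a = {'x': 61, 'y': 8}
`b = a` → b = {'x': 61, 'y': 8} (same object as a)
`a['z'] = 9` → a = {'x': 61, 'y': 8, 'z': 9} (same object as b); b = {'x': 61, 'y': 8, 'z': 9} (same object as a)
`print(b)` → prints {'x': 61, 'y': 8, 'z': 9}

Answer: {'x': 61, 'y': 8, 'z': 9}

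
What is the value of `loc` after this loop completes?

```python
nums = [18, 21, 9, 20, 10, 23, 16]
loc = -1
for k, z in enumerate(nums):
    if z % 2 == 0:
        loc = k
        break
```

First even number index in [18, 21, 9, 20, 10, 23, 16]
`loc` takes the values: -1 → 0

Answer: 0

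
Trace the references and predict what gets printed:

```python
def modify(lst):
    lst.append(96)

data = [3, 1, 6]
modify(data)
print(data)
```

Key concept: function modifies passed list.
Step by step:
`data = [3, 1, 6]` → data = [3, 1, 6]
`modify(data)` → data = [3, 1, 6, 96]
`print(data)` → prints [3, 1, 6, 96]

Answer: [3, 1, 6, 96]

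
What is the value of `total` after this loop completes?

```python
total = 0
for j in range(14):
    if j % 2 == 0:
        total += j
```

Sum of even numbers 0 to 13
`total` takes the values: 0 → 2 → 6 → 12 → 20 → 30 → 42

Answer: 42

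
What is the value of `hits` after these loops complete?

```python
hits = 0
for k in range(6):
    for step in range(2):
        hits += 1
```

6 * 2 = 12
`hits` takes the values: 0 → 1 → 2 → 3 → 4 → 5 → 6 → 7 → 8 → 9 → 10 → 11 → 12

Answer: 12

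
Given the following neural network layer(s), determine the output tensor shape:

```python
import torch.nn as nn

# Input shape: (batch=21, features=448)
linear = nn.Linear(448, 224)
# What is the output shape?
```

Input: (21, 448) -> Output: (21, 224)

Answer: (21, 224)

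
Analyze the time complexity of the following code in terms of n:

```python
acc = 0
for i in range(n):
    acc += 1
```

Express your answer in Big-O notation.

Each loop level contributes: n. Multiplying the contributions gives O(n).

Answer: O(n)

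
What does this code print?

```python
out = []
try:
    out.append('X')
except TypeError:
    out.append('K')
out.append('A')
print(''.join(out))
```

Execution trace: 'X' (try body, no exception) → 'A' (after the try/except). Output: XA

Answer: XA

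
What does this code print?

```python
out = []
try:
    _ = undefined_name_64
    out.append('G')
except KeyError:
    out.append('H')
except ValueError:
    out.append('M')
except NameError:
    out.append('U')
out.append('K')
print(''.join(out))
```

Execution trace: 'U' (except NameError) → 'K' (after the try/except). Output: UK

Answer: UK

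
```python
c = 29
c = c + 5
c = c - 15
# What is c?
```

Trace:
`c = 29` → c = 29
`c = c + 5` → c = 34
`c = c - 15` → c = 19
So c = 19

Answer: 19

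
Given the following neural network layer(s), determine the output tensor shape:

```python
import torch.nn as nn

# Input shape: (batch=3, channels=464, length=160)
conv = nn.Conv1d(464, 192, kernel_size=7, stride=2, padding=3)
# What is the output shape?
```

Input: (3, 464, 160) -> Output: (3, 192, 80)

Answer: (3, 192, 80)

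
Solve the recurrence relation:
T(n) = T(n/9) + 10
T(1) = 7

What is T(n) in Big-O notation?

Each step divides n by 9 and adds 10. After log_9(n) steps we reach T(1)=7. So T(n) = 10·log_9(n) + 7 = O(log n).

Answer: O(log n)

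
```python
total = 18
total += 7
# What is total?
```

Trace:
`total = 18` → total = 18
`total += 7` → total = 25
So total = 25

Answer: 25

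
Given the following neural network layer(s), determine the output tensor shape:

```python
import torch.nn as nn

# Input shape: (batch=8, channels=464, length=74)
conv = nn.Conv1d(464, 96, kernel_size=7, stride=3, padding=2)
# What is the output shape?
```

Input: (8, 464, 74) -> Output: (8, 96, 24)

Answer: (8, 96, 24)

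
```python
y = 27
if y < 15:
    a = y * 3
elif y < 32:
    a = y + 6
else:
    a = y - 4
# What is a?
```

Trace:
`y = 27` → y = 27
`if y < 15: ...` → y < 15 is False, y < 32 is True → a = 33
So a = 33

Answer: 33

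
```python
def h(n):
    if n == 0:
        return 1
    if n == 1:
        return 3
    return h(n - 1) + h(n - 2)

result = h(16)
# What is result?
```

Build up from base cases: h(0)=1, h(1)=3, h(2)=4, h(3)=7, h(4)=11, h(5)=18, h(6)=29, ..., h(16)=3571

Answer: 3571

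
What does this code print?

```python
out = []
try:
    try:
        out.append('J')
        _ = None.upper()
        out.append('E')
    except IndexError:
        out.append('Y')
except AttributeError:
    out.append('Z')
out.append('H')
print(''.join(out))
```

Execution trace: 'J' (try body) → 'Z' (outer except AttributeError) → 'H' (after the try/except). Output: JZH

Answer: JZH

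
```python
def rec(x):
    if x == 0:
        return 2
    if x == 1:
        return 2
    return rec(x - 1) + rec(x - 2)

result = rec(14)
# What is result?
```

Build up from base cases: rec(0)=2, rec(1)=2, rec(2)=4, rec(3)=6, rec(4)=10, rec(5)=16, rec(6)=26, ..., rec(14)=1220

Answer: 1220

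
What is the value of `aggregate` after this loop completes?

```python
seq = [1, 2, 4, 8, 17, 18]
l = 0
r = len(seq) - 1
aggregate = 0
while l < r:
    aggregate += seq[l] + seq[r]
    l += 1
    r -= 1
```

Sum of pairs from ends
`aggregate` takes the values: 0 → 19 → 38 → 50

Answer: 50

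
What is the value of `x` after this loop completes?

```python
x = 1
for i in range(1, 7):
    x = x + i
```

Start at 1, add 1 through 6
`x` takes the values: 1 → 2 → 4 → 7 → 11 → 16 → 22

Answer: 22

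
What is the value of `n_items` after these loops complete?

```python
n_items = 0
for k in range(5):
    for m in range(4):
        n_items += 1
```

5 * 4 = 20
`n_items` takes the values: 0 → 1 → 2 → 3 → 4 → 5 → 6 → 7 → 8 → 9 → 10 → 11 → 12 → 13 → 14 → 15 → 16 → 17 → 18 → 19 → 20

Answer: 20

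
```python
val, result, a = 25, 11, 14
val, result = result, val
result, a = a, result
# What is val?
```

Trace:
`val, result, a = 25, 11, 14` → val = 25; result = 11; a = 14
`val, result = result, val` → val = 11; result = 25
`result, a = a, result` → result = 14; a = 25
So val = 11

Answer: 11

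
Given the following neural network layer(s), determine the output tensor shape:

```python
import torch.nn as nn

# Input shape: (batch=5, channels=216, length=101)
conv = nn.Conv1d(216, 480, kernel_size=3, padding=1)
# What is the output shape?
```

Input: (5, 216, 101) -> Output: (5, 480, 101)

Answer: (5, 480, 101)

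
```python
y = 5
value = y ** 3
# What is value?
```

Trace:
`y = 5` → y = 5
`value = y ** 3` → value = 125
So value = 125

Answer: 125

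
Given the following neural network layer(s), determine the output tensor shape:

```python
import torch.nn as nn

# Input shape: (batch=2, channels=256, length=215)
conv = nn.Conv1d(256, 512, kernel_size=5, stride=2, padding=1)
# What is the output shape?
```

Input: (2, 256, 215) -> Output: (2, 512, 107)

Answer: (2, 512, 107)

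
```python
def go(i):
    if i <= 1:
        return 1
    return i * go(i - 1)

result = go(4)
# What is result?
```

go(4) = 4 * 3 * 2 * 1 = 24

Answer: 24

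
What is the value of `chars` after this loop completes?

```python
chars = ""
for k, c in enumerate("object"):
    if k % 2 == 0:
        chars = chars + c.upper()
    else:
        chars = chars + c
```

Uppercase even positions in 'object'
`chars` takes the values: "" → "O" → "Ob" → "ObJ" → "ObJe" → "ObJeC" → "ObJeCt"

Answer: "ObJeCt"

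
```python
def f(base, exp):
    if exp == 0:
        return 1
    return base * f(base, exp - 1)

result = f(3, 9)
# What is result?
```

f(3, 9) = 3 * 3 * 3 * 3 * 3 * 3 * 3 * 3 * 3 = 19683

Answer: 19683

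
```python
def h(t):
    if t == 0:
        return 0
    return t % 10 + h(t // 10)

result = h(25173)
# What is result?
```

Sum of digits of 25173: 3 + 7 + 1 + 5 + 2 = 18

Answer: 18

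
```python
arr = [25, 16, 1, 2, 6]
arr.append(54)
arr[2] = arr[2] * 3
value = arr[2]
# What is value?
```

Trace:
`arr = [25, 16, 1, 2, 6]` → arr = [25, 16, 1, 2, 6]
`arr.append(54)` → arr = [25, 16, 1, 2, 6, 54]
`arr[2] = arr[2] * 3` → arr = [25, 16, 3, 2, 6, 54]
`value = arr[2]` → value = 3
So value = 3

Answer: 3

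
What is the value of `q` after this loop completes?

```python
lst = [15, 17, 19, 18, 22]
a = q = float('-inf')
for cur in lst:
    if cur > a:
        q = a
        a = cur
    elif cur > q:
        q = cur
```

Second largest (with repeats) in [15, 17, 19, 18, 22]
`q` takes the values: -inf → 15 → 17 → 18 → 19

Answer: 19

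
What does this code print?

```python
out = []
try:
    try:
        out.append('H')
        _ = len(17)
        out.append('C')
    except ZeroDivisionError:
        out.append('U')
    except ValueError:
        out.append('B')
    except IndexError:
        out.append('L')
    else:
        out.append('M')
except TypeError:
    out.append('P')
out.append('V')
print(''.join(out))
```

Execution trace: 'H' (try body) → 'P' (outer except TypeError) → 'V' (after the try/except). Output: HPV

Answer: HPV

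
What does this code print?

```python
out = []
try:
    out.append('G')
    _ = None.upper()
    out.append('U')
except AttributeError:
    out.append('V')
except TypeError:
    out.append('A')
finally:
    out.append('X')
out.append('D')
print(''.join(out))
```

Execution trace: 'G' (try body) → 'V' (except AttributeError) → 'X' (finally) → 'D' (after the try/except). Output: GVXD

Answer: GVXD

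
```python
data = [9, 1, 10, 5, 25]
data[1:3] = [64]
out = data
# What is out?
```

Trace:
`data = [9, 1, 10, 5, 25]` → data = [9, 1, 10, 5, 25]
`data[1:3] = [64]` → data = [9, 64, 5, 25]
`out = data` → out = [9, 64, 5, 25]
So out = [9, 64, 5, 25]

Answer: [9, 64, 5, 25]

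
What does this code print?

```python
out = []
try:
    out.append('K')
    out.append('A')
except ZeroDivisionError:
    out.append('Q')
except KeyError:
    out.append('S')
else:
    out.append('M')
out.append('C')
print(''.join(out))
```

Execution trace: 'K' (try body) → 'A' (try body, no exception) → 'M' (else) → 'C' (after the try/except). Output: KAMC

Answer: KAMC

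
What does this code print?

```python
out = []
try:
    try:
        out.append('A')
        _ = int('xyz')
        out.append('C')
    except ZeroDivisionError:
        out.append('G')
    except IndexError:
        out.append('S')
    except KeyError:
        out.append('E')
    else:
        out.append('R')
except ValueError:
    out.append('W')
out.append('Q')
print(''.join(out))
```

Execution trace: 'A' (try body) → 'W' (outer except ValueError) → 'Q' (after the try/except). Output: AWQ

Answer: AWQ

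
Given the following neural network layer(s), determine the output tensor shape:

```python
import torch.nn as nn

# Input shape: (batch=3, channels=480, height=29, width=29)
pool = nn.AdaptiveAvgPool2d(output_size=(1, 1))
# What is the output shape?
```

Input: (3, 480, 29, 29) -> Output: (3, 480, 1, 1)

Answer: (3, 480, 1, 1)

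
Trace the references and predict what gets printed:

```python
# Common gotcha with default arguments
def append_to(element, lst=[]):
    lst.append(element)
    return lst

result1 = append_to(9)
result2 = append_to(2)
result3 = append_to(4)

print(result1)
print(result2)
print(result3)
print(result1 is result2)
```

Key concept: mutable default argument gotcha.
Step by step:
`result1 = append_to(9)` → result1 = [9]
`result2 = append_to(2)` → result1 = [9, 2] (same object as result2); result2 = [9, 2] (same object as result1)
`result3 = append_to(4)` → result1 = [9, 2, 4] (same object as result2, result3); result2 = [9, 2, 4] (same object as result1, result3); result3 = [9, 2, 4] (same object as result1, result2)
`print(result1)` → prints [9, 2, 4]
`print(result2)` → prints [9, 2, 4]
`print(result3)` → prints [9, 2, 4]
`print(result1 is result2)` → prints True

Answer:
[9, 2, 4]
[9, 2, 4]
[9, 2, 4]
True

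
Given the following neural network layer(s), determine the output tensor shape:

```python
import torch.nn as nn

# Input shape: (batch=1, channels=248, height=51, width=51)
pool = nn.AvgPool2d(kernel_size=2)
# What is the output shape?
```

Input: (1, 248, 51, 51) -> Output: (1, 248, 25, 25)

Answer: (1, 248, 25, 25)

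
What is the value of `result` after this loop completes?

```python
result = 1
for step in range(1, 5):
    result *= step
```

4! = 24
`result` takes the values: 1 → 2 → 6 → 24

Answer: 24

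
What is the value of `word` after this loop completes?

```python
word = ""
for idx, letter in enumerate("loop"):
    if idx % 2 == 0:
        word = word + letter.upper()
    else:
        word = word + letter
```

Uppercase even positions in 'loop'
`word` takes the values: "" → "L" → "Lo" → "LoO" → "LoOp"

Answer: "LoOp"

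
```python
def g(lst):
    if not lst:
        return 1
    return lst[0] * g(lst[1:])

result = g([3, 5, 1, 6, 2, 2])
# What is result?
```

Product over [3, 5, 1, 6, 2, 2] = 3 * 5 * 1 * 6 * 2 * 2 = 360

Answer: 360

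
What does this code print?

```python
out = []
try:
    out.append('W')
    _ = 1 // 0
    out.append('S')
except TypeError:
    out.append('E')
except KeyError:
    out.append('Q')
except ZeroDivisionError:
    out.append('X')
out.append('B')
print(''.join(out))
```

Execution trace: 'W' (try body) → 'X' (except ZeroDivisionError) → 'B' (after the try/except). Output: WXB

Answer: WXB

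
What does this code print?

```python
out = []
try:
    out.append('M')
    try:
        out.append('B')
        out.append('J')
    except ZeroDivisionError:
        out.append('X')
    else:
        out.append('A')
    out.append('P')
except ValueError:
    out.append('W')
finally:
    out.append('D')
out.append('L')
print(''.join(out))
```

Execution trace: 'M' (try body) → 'B' (inner try body) → 'J' (inner try body, no exception) → 'A' (inner else) → 'P' (try body, no exception) → 'D' (finally) → 'L' (after the try/except). Output: MBJAPDL

Answer: MBJAPDL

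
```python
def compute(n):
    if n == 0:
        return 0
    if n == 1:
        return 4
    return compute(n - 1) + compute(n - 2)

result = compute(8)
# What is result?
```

Build up from base cases: compute(0)=0, compute(1)=4, compute(2)=4, compute(3)=8, compute(4)=12, compute(5)=20, compute(6)=32, ..., compute(8)=84

Answer: 84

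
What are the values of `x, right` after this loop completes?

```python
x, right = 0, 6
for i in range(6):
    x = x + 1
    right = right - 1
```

x goes 0→6, right goes 6→0
`x, right` takes the values: (0, 6) → (1, 6) → (1, 5) → (2, 5) → (2, 4) → (3, 4) → (3, 3) → (4, 3) → (4, 2) → (5, 2) → (5, 1) → (6, 1) → (6, 0)

Answer: 6, 0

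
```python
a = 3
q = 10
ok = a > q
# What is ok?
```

Trace:
`a = 3` → a = 3
`q = 10` → q = 10
`ok = a > q` → ok = False
So ok = False

Answer: False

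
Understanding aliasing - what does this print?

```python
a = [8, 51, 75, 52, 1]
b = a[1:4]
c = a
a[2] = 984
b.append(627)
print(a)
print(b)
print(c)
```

Key concept: slice vs alias.
Step by step:
`a = [8, 51, 75, 52, 1]` → a = [8, 51, 75, 52, 1]
`b = a[1:4]` → b = [51, 75, 52]
`c = a` → c = [8, 51, 75, 52, 1] (same object as a)
`a[2] = 984` → a = [8, 51, 984, 52, 1] (same object as c); c = [8, 51, 984, 52, 1] (same object as a)
`b.append(627)` → b = [51, 75, 52, 627]
`print(a)` → prints [8, 51, 984, 52, 1]
`print(b)` → prints [51, 75, 52, 627]
`print(c)` → prints [8, 51, 984, 52, 1]

Answer:
[8, 51, 984, 52, 1]
[51, 75, 52, 627]
[8, 51, 984, 52, 1]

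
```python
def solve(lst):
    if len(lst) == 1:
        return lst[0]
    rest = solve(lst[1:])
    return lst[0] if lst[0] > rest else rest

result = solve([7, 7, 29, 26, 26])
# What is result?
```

Recursive max over [7, 7, 29, 26, 26] = 29

Answer: 29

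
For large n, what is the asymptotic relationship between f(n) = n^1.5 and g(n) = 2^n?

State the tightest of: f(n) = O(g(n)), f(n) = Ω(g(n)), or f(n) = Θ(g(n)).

n^1.5 vs 2^n: f(n) = O(g(n)) but not Ω(g(n)) — 2^n grows strictly faster than n^1.5.

Answer: f(n) = O(g(n)) but not Ω(g(n)) — 2^n grows strictly faster than n^1.5.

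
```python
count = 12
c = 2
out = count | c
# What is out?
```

Trace:
`count = 12` → count = 12
`c = 2` → c = 2
`out = count | c` → out = 14
So out = 14

Answer: 14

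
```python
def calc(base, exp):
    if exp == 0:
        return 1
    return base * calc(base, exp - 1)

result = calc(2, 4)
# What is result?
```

calc(2, 4) = 2 * 2 * 2 * 2 = 16

Answer: 16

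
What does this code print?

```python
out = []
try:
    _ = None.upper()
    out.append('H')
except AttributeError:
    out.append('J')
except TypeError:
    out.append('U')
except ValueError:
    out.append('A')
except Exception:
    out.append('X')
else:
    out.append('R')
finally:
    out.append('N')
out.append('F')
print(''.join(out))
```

Execution trace: 'J' (except AttributeError) → 'N' (finally) → 'F' (after the try/except). Output: JNF

Answer: JNF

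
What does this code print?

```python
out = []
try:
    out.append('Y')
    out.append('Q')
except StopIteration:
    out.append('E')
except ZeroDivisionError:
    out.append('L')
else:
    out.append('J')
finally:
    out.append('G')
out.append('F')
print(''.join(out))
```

Execution trace: 'Y' (try body) → 'Q' (try body, no exception) → 'J' (else) → 'G' (finally) → 'F' (after the try/except). Output: YQJGF

Answer: YQJGF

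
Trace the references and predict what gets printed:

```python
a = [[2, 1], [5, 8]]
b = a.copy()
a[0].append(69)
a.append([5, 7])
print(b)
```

Key concept: shallow copy with nested lists.
Step by step:
`a = [[2, 1], [5, 8]]` → a = [[2, 1], [5, 8]]
`b = a.copy()` → b = [[2, 1], [5, 8]]
`a[0].append(69)` → a = [[2, 1, 69], [5, 8]]; b = [[2, 1, 69], [5, 8]]
`a.append([5, 7])` → a = [[2, 1, 69], [5, 8], [5, 7]]
`print(b)` → prints [[2, 1, 69], [5, 8]]

Answer: [[2, 1, 69], [5, 8]]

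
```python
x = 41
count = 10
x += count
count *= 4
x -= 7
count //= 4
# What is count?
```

Trace:
`x = 41` → x = 41
`count = 10` → count = 10
`x += count` → x = 51
`count *= 4` → count = 40
`x -= 7` → x = 44
`count //= 4` → count = 10
So count = 10

Answer: 10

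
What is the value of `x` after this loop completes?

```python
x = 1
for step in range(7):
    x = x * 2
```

Multiply by 2, 7 times: 1 * 2^7 = 128
`x` takes the values: 1 → 2 → 4 → 8 → 16 → 32 → 64 → 128

Answer: 128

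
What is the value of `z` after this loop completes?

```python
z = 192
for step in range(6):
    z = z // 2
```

Halve 6 times: 192 // 2^6 = 3
`z` takes the values: 192 → 96 → 48 → 24 → 12 → 6 → 3

Answer: 3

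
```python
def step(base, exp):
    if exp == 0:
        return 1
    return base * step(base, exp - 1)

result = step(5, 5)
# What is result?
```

step(5, 5) = 5 * 5 * 5 * 5 * 5 = 3125

Answer: 3125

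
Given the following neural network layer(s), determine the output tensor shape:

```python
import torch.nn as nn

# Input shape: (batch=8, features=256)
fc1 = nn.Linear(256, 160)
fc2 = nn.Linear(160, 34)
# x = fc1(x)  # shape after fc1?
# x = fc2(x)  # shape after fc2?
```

Input: (8, 256) -> after fc1: (8, 160) -> Output: (8, 34)

Answer: (8, 34)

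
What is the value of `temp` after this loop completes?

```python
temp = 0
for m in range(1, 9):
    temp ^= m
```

XOR of 1 to 8
`temp` takes the values: 0 → 1 → 3 → 0 → 4 → 1 → 7 → 0 → 8

Answer: 8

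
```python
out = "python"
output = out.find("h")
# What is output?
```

Trace:
`out = "python"` → out = 'python'
`output = out.find("h")` → output = 3
So output = 3

Answer: 3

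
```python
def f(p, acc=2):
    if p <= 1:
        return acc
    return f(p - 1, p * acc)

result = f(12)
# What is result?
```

Accumulator trace (n, acc): (12, 2) -> (11, 24) -> (10, 264) -> (9, 2640) -> (8, 23760) -> (7, 190080) -> (6, 1330560) -> (5, 7983360) -> (4, 39916800) -> (3, 159667200) -> (2, 479001600) -> (1, 958003200) -> return 958003200

Answer: 958003200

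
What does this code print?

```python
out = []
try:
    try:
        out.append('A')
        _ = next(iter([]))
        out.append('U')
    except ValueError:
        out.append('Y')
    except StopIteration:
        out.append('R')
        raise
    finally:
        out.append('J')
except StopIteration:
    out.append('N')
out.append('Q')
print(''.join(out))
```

Execution trace: 'A' (inner try body) → 'R' (inner except StopIteration) → 'J' (inner finally) → 'N' (outer except StopIteration) → 'Q' (after the try/except). Output: ARJNQ

Answer: ARJNQ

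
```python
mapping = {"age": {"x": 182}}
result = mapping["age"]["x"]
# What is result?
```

Trace:
`mapping = {"age": {"x": 182}}` → mapping = {'age': {'x': 182}}
`result = mapping["age"]["x"]` → result = 182
So result = 182

Answer: 182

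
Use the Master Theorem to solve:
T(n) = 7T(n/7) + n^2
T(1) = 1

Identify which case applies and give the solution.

a=7, b=7, f(n)=n^2. log_7(7) = 1. Since c=2 > 1 and the regularity condition holds (7(n/7)^2 = (7/7^2)n^2 with 7/7^2 < 1), Case 3 applies: T(n) = Θ(f(n)) = O(n^2).

Answer: O(n^2) - Case 3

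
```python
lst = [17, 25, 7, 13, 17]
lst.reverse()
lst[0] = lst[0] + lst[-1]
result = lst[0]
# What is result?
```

Trace:
`lst = [17, 25, 7, 13, 17]` → lst = [17, 25, 7, 13, 17]
`lst.reverse()` → lst = [17, 13, 7, 25, 17]
`lst[0] = lst[0] + lst[-1]` → lst = [34, 13, 7, 25, 17]
`result = lst[0]` → result = 34
So result = 34

Answer: 34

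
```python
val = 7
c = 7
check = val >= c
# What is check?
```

Trace:
`val = 7` → val = 7
`c = 7` → c = 7
`check = val >= c` → check = True
So check = True

Answer: True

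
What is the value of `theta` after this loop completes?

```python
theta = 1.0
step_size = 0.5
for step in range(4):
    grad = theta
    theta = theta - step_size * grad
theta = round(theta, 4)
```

Gradient descent: w = 1.0 * (1 - 0.5)^4
`theta` takes the values: 1.0 → 0.5 → 0.25 → 0.125 → 0.0625

Answer: 0.0625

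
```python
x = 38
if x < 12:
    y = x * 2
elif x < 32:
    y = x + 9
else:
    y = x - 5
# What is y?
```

Trace:
`x = 38` → x = 38
`if x < 12: ...` → x < 12 is False, x < 32 is False, take else branch → y = 33
So y = 33

Answer: 33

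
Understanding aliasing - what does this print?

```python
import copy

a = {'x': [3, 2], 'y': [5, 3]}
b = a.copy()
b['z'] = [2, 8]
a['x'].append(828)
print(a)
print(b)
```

Key concept: shallow copy of dict with mutable values.
Step by step:
`a = {'x': [3, 2], 'y': [5, 3]}` → a = {'x': [3, 2], 'y': [5, 3]}
`b = a.copy()` → b = {'x': [3, 2], 'y': [5, 3]}
`b['z'] = [2, 8]` → b = {'x': [3, 2], 'y': [5, 3], 'z': [2, 8]}
`a['x'].append(828)` → a = {'x': [3, 2, 828], 'y': [5, 3]}; b = {'x': [3, 2, 828], 'y': [5, 3], 'z': [2, 8]}
`print(a)` → prints {'x': [3, 2, 828], 'y': [5, 3]}
`print(b)` → prints {'x': [3, 2, 828], 'y': [5, 3], 'z': [2, 8]}

Answer:
{'x': [3, 2, 828], 'y': [5, 3]}
{'x': [3, 2, 828], 'y': [5, 3], 'z': [2, 8]}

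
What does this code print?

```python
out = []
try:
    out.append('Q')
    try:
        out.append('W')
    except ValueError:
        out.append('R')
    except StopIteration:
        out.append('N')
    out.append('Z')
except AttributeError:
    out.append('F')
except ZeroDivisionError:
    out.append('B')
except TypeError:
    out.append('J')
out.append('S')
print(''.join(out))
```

Execution trace: 'Q' (try body) → 'W' (inner try body, no exception) → 'Z' (try body, no exception) → 'S' (after the try/except). Output: QWZS

Answer: QWZS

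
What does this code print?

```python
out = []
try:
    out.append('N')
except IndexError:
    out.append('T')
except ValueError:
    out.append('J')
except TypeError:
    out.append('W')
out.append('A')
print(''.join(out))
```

Execution trace: 'N' (try body, no exception) → 'A' (after the try/except). Output: NA

Answer: NA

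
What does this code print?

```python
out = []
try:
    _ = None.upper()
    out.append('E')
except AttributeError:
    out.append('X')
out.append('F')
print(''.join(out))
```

Execution trace: 'X' (except AttributeError) → 'F' (after the try/except). Output: XF

Answer: XF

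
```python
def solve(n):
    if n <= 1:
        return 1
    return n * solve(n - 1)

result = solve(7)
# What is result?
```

solve(7) = 7 * 6 * 5 * 4 * 3 * 2 * 1 = 5040

Answer: 5040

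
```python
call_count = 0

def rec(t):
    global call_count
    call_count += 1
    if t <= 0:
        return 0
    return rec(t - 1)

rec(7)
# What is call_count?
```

Linear recursion stepping by 1: 8 calls from t=7 down to ≤0.

Answer: 8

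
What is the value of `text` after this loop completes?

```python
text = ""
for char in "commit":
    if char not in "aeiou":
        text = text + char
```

Remove vowels from 'commit'
`text` takes the values: "" → "c" → "cm" → "cmm" → "cmmt"

Answer: "cmmt"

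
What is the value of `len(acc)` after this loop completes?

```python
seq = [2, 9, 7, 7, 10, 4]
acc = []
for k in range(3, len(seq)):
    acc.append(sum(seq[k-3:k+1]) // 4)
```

Number of 4-element averages
`acc` takes the values: [] → [6] → [6, 8] → [6, 8, 7]
So `len(acc)` = 3

Answer: 3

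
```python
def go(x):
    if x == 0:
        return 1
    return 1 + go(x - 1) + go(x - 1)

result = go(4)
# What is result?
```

go(x) = 1 + 2·go(x-1), go(0)=1. Closed form: (1+1)·2^4 - 1 = 31.

Answer: 31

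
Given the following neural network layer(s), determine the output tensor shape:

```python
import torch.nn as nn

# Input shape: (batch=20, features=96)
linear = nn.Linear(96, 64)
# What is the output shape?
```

Input: (20, 96) -> Output: (20, 64)

Answer: (20, 64)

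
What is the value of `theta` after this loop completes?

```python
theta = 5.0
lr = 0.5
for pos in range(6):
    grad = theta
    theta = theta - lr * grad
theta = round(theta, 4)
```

Gradient descent: w = 5.0 * (1 - 0.5)^6
`theta` takes the values: 5.0 → 2.5 → 1.25 → 0.625 → 0.3125 → 0.15625 → 0.078125 → 0.0781

Answer: 0.0781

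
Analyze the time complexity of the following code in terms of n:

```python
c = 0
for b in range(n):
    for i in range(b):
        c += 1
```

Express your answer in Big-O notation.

Each loop level contributes: n × n. Multiplying the contributions gives O(n^2).

Answer: O(n^2)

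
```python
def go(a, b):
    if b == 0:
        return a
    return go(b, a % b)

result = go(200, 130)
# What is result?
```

go(200, 130) -> go(130, 70) -> go(70, 60) -> go(60, 10) -> go(10, 0) -> 10

Answer: 10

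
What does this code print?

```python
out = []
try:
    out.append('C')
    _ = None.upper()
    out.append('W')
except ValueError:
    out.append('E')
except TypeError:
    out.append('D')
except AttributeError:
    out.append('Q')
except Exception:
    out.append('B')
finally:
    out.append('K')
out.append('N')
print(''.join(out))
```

Execution trace: 'C' (try body) → 'Q' (except AttributeError) → 'K' (finally) → 'N' (after the try/except). Output: CQKN

Answer: CQKN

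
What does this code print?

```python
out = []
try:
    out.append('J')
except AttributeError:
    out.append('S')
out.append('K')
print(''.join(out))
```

Execution trace: 'J' (try body, no exception) → 'K' (after the try/except). Output: JK

Answer: JK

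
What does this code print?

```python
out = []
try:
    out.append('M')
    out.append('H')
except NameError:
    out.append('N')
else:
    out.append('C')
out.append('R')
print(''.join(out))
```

Execution trace: 'M' (try body) → 'H' (try body, no exception) → 'C' (else) → 'R' (after the try/except). Output: MHCR

Answer: MHCR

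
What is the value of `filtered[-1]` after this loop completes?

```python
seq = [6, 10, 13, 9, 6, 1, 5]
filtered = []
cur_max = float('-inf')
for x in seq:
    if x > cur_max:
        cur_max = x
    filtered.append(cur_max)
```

Running max ends at 13
`filtered` takes the values: [] → [6] → [6, 10] → [6, 10, 13] → [6, 10, 13, 13] → [6, 10, 13, 13, 13] → [6, 10, 13, 13, 13, 13] → [6, 10, 13, 13, 13, 13, 13]
So `filtered[-1]` = 13

Answer: 13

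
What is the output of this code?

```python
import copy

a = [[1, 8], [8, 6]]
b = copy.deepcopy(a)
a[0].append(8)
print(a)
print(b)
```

Key concept: deep copy is fully independent.
Step by step:
`a = [[1, 8], [8, 6]]` → a = [[1, 8], [8, 6]]
`b = copy.deepcopy(a)` → b = [[1, 8], [8, 6]]
`a[0].append(8)` → a = [[1, 8, 8], [8, 6]]
`print(a)` → prints [[1, 8, 8], [8, 6]]
`print(b)` → prints [[1, 8], [8, 6]]

Answer:
[[1, 8, 8], [8, 6]]
[[1, 8], [8, 6]]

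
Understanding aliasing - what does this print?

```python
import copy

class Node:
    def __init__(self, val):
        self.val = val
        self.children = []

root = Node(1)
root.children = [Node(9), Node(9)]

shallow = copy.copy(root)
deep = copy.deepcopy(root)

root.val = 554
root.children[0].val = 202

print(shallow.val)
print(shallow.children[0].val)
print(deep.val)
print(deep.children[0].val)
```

Key concept: deep copy with custom objects.
Step by step:
`root = Node(1)` → root = Node(val=1, children=[])
`root.children = [Node(9), Node(9)]` → root = Node(val=1, children=[Node(val=9, children=[]), Node(val=9, children=[])])
`shallow = copy.copy(root)` → shallow = Node(val=1, children=[Node(val=9, children=[]), Node(val=9, children=[])])
`deep = copy.deepcopy(root)` → deep = Node(val=1, children=[Node(val=9, children=[]), Node(val=9, children=[])])
`root.val = 554` → root = Node(val=554, children=[Node(val=9, children=[]), Node(val=9, children=[])])
`root.children[0].val = 202` → root = Node(val=554, children=[Node(val=202, children=[]), Node(val=9, children=[])]); shallow = Node(val=1, children=[Node(val=202, children=[]), Node(val=9, children=[])])
`print(shallow.val)` → prints 1
`print(shallow.children[0].val)` → prints 202
`print(deep.val)` → prints 1
`print(deep.children[0].val)` → prints 9

Answer:
1
202
1
9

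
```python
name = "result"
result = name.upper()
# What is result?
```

Trace:
`name = "result"` → name = 'result'
`result = name.upper()` → result = 'RESULT'
So result = 'RESULT'

Answer: 'RESULT'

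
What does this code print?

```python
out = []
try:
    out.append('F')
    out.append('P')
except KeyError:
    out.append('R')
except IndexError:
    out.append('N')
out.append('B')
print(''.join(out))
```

Execution trace: 'F' (try body) → 'P' (try body, no exception) → 'B' (after the try/except). Output: FPB

Answer: FPB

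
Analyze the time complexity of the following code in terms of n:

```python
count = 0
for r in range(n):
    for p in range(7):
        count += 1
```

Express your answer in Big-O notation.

Each loop level contributes: n × 1. Multiplying the contributions gives O(n).

Answer: O(n)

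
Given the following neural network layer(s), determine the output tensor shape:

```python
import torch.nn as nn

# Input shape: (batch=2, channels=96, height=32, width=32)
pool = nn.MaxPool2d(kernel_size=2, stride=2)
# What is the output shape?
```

Input: (2, 96, 32, 32) -> Output: (2, 96, 16, 16)

Answer: (2, 96, 16, 16)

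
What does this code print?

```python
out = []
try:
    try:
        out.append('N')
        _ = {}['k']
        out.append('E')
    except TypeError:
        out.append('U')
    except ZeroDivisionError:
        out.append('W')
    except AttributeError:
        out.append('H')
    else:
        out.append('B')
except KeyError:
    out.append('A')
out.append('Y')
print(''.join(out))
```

Execution trace: 'N' (try body) → 'A' (outer except KeyError) → 'Y' (after the try/except). Output: NAY

Answer: NAY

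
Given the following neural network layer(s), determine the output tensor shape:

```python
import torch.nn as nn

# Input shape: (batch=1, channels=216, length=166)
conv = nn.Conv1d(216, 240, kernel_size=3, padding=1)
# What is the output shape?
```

Input: (1, 216, 166) -> Output: (1, 240, 166)

Answer: (1, 240, 166)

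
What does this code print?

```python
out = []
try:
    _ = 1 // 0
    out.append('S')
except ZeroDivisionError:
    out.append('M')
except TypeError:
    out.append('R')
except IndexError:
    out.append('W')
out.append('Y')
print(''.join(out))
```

Execution trace: 'M' (except ZeroDivisionError) → 'Y' (after the try/except). Output: MY

Answer: MY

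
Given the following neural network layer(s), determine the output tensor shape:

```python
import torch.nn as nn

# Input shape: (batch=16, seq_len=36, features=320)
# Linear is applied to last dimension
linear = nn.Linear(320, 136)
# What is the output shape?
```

Input: (16, 36, 320) -> Output: (16, 36, 136)

Answer: (16, 36, 136)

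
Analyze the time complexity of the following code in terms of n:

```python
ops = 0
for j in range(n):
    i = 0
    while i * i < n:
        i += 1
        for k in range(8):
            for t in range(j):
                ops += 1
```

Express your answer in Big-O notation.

Each loop level contributes: n × √n × 1 × n. Multiplying the contributions gives O(n^2√n).

Answer: O(n^2√n)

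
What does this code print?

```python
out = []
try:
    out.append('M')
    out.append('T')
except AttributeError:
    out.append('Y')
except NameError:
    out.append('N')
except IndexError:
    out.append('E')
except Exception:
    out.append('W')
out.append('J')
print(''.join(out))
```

Execution trace: 'M' (try body) → 'T' (try body, no exception) → 'J' (after the try/except). Output: MTJ

Answer: MTJ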